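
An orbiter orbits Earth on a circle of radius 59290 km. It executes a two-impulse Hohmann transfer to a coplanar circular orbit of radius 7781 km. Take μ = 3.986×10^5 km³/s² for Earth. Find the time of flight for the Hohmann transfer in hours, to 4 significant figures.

t = 8.489 hours

Semi-major axis of the transfer orbit: a_t = (59290 + 7781)/2 = 33535.5 km.
By Kepler's third law the transfer-orbit period is T = 2π√(a_t³/μ), so t = T/2 = 30560 s.
Converting: 30560 s ÷ 3600 s/hour = 8.489 hours.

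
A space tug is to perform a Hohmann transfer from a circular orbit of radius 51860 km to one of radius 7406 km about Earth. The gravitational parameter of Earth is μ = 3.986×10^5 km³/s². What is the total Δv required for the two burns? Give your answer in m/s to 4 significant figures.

Transfer-ellipse semi-major axis a_t = (r₁ + r₂)/2 = (51860 + 7406)/2 = 29633 km.
Circular speed at r₁: v₁ = √(μ/r₁) = √(3.986×10^5/51860) = 2.772 km/s.
Transfer-orbit speed at r₁ (v² = μ(2/r − 1/a)): v_a = √[μ(2/r₁ − 1/a_t)] = 1.386 km/s.
First burn Δv₁ = |v_a − v₁| = 1.386 km/s.
Circular speed at r₂: v₂ = √(μ/r₂) = 7.336 km/s.
Transfer-orbit speed at r₂: v_p = √[μ(2/r₂ − 1/a_t)] = 9.705 km/s.
Second burn Δv₂ = |v₂ − v_p| = 2.369 km/s.
Total Δv = Δv₁ + Δv₂ = 3.755 km/s.

Δv = 3755 m/s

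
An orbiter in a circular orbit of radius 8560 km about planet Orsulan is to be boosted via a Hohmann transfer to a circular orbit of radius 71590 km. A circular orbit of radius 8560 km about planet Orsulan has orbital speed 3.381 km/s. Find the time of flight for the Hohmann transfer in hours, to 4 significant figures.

From the circular-orbit relation v² = μ/r at r = 8560 km: μ = v²r = (3.381)² × 8560 = 97850.7 km³/s².
Transfer-ellipse semi-major axis a_t = (r₁ + r₂)/2 = (8560 + 71590)/2 = 40075 km.
Half the transfer-orbit period gives t = π√(a_t³/μ) = 80570 s.
Converting: 80570 s ÷ 3600 s/hour = 22.38 hours.

t = 22.38 hours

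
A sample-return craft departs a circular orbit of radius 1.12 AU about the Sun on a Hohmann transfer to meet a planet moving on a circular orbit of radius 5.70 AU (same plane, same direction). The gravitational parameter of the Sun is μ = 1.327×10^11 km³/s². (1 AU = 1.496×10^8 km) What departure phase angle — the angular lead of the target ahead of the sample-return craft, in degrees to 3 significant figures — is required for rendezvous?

In km: r₁ = 1.12 × 1.496×10^8 = 1.67552×10^8 km; r₂ = 5.70 × 1.496×10^8 = 8.5272×10^8 km.
Semi-major axis of the transfer orbit: a_t = (1.67552×10^8 + 8.5272×10^8)/2 = 5.10136×10^8 km.
Transfer time t = π√(a_t³/μ) = 9.93673×10^7 s.
Target angular speed ω₂ = √(μ/r₂³) = 1.46294×10^-8 rad/s.
Angle swept by the target during transfer: ω₂·t = 1.4537 rad = 83.29°.
The sample-return craft traverses 180° on the transfer ellipse, so the target must lead by 180° − 83.29° = 96.7°.

φ = 96.7°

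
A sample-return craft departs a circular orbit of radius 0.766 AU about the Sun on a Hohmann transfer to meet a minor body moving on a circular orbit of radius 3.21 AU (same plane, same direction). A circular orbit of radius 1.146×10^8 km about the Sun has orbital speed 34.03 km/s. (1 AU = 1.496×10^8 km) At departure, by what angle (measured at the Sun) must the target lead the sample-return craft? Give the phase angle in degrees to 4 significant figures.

φ = 92.27°

From the circular-orbit relation v² = μ/r at r = 1.146×10^8 km: μ = v²r = (34.03)² × 1.146×10^8 = 1.32711×10^11 km³/s².
In km: r₁ = 0.766 × 1.496×10^8 = 1.145936×10^8 km; r₂ = 3.21 × 1.496×10^8 = 4.80216×10^8 km.
Semi-major axis of the transfer orbit: a_t = (1.145936×10^8 + 4.80216×10^8)/2 = 2.974048×10^8 km.
The half-period of the transfer ellipse is t = π√(a_t³/μ) = 4.42301×10^7 s.
The target's mean motion on its circular orbit is ω₂ = √(μ/r₂³) = 3.46178×10^-8 rad/s.
Angle swept by the target during transfer: ω₂·t = 1.5311 rad = 87.73°.
The sample-return craft traverses 180° on the transfer ellipse, so the target must lead by 180° − 87.73° = 92.27°.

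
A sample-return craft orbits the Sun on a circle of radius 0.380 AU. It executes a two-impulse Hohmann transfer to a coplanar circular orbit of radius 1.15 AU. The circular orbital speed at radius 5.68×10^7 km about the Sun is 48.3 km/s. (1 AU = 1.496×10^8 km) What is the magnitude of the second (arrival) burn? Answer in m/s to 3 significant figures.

From the circular-orbit relation v² = μ/r at r = 5.68×10^7 km: μ = v²r = (48.3)² × 5.68×10^7 = 1.32508×10^11 km³/s².
In km: r₁ = 0.380 × 1.496×10^8 = 5.6848×10^7 km; r₂ = 1.15 × 1.496×10^8 = 1.7204×10^8 km.
Semi-major axis of the transfer orbit: a_t = (5.6848×10^7 + 1.7204×10^8)/2 = 1.14444×10^8 km.
On the circular orbit at r = 1.7204×10^8 km, v_c = √(μ/r) = 27.753 km/s.
Vis-viva on the transfer ellipse at r = 1.7204×10^8 km gives v_t = √[μ(2/r − 1/a_t)] = 19.560 km/s.
Δv₂ = |v_t − v_c| = |19.560 − 27.753| = 8.193 km/s.

Δv₂ = 8190 m/s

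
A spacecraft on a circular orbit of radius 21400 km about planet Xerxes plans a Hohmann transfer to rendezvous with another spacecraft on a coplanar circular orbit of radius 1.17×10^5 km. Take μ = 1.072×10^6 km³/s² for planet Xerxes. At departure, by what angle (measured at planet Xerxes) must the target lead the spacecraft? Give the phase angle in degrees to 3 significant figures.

φ = 98.1°

Semi-major axis of the transfer orbit: a_t = (21400 + 1.170×10^5)/2 = 69200 km.
The half-period of the transfer ellipse is t = π√(a_t³/μ) = 55230 s.
The target's mean motion on its circular orbit is ω₂ = √(μ/r₂³) = 2.587×10^-5 rad/s.
Angle swept by the target during transfer: ω₂·t = 1.429 rad = 81.88°.
The spacecraft traverses 180° on the transfer ellipse, so the target must lead by 180° − 81.88° = 98.1°.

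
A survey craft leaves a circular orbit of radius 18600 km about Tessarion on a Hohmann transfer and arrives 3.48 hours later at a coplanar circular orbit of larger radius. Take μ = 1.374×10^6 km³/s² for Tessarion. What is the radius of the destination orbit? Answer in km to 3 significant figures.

Transfer time t = 3.48 hours = 12528 s, and t = π√(a_t³/μ).
So a_t = (μ t²/π²)^(1/3) = (1.374×10^6 × (12528)² / π²)^(1/3) = 27957 km.
Since a_t = (r₁ + r₂)/2, r₂ = 2a_t − r₁ = 2×27957 − 18600 = 37314 km.

r₂ = 37300 km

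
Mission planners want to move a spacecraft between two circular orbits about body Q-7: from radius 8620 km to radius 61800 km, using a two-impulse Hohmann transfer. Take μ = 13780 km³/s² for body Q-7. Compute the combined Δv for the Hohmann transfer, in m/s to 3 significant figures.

Δv = 649 m/s

Semi-major axis of the transfer orbit: a_t = (8620 + 61800)/2 = 35210 km.
At r₁ the circular-orbit speed is v₁ = √(μ/r₁) = 1.2644 km/s.
Transfer-orbit speed at r₁ (vis-viva equation): v_p = √[μ(2/r₁ − 1/a_t)] = 1.6751 km/s.
First burn Δv₁ = |v_p − v₁| = 0.4107 km/s.
Circular speed at r₂: v₂ = √(μ/r₂) = 0.4722 km/s.
Transfer-orbit speed at r₂: v_a = √[μ(2/r₂ − 1/a_t)] = 0.2336 km/s.
Second burn Δv₂ = |v₂ − v_a| = 0.2386 km/s.
Δv = Δv₁ + Δv₂ = 0.4107 + 0.2386 = 0.6493 km/s.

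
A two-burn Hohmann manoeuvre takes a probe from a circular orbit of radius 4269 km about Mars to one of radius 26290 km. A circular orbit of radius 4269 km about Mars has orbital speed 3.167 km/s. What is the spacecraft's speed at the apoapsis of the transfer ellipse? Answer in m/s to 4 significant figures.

From the circular-orbit relation v² = μ/r at r = 4269 km: μ = v²r = (3.167)² × 4269 = 42817.6 km³/s².
Transfer-ellipse semi-major axis a_t = (r₁ + r₂)/2 = (4269 + 26290)/2 = 15279.5 km.
At apoapsis, r = 26290 km.
Applying v² = μ(2/r − 1/a_t): v = 0.6746 km/s.

v = 674.6 m/s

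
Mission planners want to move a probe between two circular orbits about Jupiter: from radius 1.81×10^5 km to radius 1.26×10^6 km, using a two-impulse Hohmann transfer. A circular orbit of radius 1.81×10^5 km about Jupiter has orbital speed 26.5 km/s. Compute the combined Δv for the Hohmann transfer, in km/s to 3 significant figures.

Δv = 13.6 km/s

From the circular-orbit relation v² = μ/r at r = 1.81×10^5 km: μ = v²r = (26.5)² × 1.81×10^5 = 1.27107×10^8 km³/s².
Transfer-ellipse semi-major axis a_t = (r₁ + r₂)/2 = (1.810×10^5 + 1.260×10^6)/2 = 7.205×10^5 km.
At r₁ the circular-orbit speed is v₁ = √(μ/r₁) = 26.500 km/s.
Transfer-orbit speed at r₁ (vis-viva equation): v_p = √[μ(2/r₁ − 1/a_t)] = 35.044 km/s.
First burn Δv₁ = |v_p − v₁| = 8.544 km/s.
At r₂, v₂ = √(μ/r₂) = 10.044 km/s.
Transfer-orbit speed at r₂: v_a = √[μ(2/r₂ − 1/a_t)] = 5.0341 km/s.
Second burn Δv₂ = |v₂ − v_a| = 5.010 km/s.
Δv = Δv₁ + Δv₂ = 8.544 + 5.010 = 13.55 km/s.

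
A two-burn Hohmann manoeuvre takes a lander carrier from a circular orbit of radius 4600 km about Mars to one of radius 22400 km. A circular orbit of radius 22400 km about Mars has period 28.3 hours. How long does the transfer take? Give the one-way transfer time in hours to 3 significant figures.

t = 6.62 hours

From Kepler's third law T² = 4π²r³/μ at r = 22400 km, T = 28.3 hours = 28.3 × 3600 s = 1.0188×10^5 s: μ = 4π²r³/T² = 42749.0 km³/s².
Semi-major axis of the transfer orbit: a_t = (4600 + 22400)/2 = 13500 km.
By Kepler's third law the transfer-orbit period is T = 2π√(a_t³/μ), so t = T/2 = 23830 s.
Converting: 23830 s ÷ 3600 s/hour = 6.62 hours.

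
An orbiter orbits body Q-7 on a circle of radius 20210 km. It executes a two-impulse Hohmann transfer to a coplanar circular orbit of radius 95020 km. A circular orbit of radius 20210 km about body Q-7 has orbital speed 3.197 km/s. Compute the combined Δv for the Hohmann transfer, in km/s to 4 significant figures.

From the circular-orbit relation v² = μ/r at r = 20210 km: μ = v²r = (3.197)² × 20210 = 2.06563×10^5 km³/s².
Transfer-ellipse semi-major axis a_t = (r₁ + r₂)/2 = (20210 + 95020)/2 = 57615 km.
Circular speed at r₁: v₁ = √(μ/r₁) = √(2.06563×10^5/20210) = 3.1970 km/s.
Transfer-orbit speed at r₁ (v² = μ(2/r − 1/a)): v_p = √[μ(2/r₁ − 1/a_t)] = 4.1057 km/s.
First burn Δv₁ = |v_p − v₁| = 0.9087 km/s.
At r₂, v₂ = √(μ/r₂) = 1.4744 km/s.
Transfer-orbit speed at r₂: v_a = √[μ(2/r₂ − 1/a_t)] = 0.87324 km/s.
Second burn Δv₂ = |v₂ − v_a| = 0.6012 km/s.
Total Δv = Δv₁ + Δv₂ = 1.510 km/s.

Δv = 1.510 km/s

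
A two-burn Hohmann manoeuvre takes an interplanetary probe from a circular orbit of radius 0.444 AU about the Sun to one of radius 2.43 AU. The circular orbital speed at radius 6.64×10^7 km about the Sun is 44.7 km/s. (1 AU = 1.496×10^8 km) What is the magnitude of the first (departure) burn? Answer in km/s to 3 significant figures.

From the circular-orbit relation v² = μ/r at r = 6.64×10^7 km: μ = v²r = (44.7)² × 6.64×10^7 = 1.32673×10^11 km³/s².
In km: r₁ = 0.444 × 1.496×10^8 = 6.64224×10^7 km; r₂ = 2.43 × 1.496×10^8 = 3.63528×10^8 km.
Transfer-ellipse semi-major axis a_t = (r₁ + r₂)/2 = (6.64224×10^7 + 3.63528×10^8)/2 = 2.149752×10^8 km.
On the circular orbit at r = 6.64224×10^7 km, v_c = √(μ/r) = 44.69 km/s.
Transfer-orbit speed at the same r (vis-viva, a = a_t): v_t = √[μ(2/r − 1/a_t)] = 58.12 km/s.
Δv₁ = |v_t − v_c| = |58.12 − 44.69| = 13.43 km/s.

Δv₁ = 13.4 km/s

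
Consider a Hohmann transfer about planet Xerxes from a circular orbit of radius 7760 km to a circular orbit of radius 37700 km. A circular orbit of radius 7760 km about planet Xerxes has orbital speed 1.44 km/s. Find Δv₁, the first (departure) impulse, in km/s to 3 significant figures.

Δv₁ = 0.415 km/s

From the circular-orbit relation v² = μ/r at r = 7760 km: μ = v²r = (1.44)² × 7760 = 16091.1 km³/s².
Semi-major axis of the transfer orbit: a_t = (7760 + 37700)/2 = 22730 km.
On the circular orbit at r = 7760 km, v_c = √(μ/r) = 1.4400 km/s.
Transfer-orbit speed at the same r (vis-viva, a = a_t): v_t = √[μ(2/r − 1/a_t)] = 1.8545 km/s.
Δv₁ = |v_t − v_c| = |1.8545 − 1.4400| = 0.4145 km/s.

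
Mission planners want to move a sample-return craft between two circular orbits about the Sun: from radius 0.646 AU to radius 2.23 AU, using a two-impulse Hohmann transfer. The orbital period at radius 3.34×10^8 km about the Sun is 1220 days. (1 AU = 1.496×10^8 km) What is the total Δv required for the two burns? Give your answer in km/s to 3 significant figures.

Δv = 15.6 km/s

From Kepler's third law T² = 4π²r³/μ at r = 3.34×10^8 km, T = 1220 days = 1220 × 86400 s = 1.05408×10^8 s: μ = 4π²r³/T² = 1.32389×10^11 km³/s².
In km: r₁ = 0.646 × 1.496×10^8 = 9.66416×10^7 km; r₂ = 2.23 × 1.496×10^8 = 3.33608×10^8 km.
Semi-major axis of the transfer orbit: a_t = (9.66416×10^7 + 3.33608×10^8)/2 = 2.151248×10^8 km.
Circular speed at r₁: v₁ = √(μ/r₁) = √(1.32389×10^11/9.66416×10^7) = 37.012 km/s.
On the transfer ellipse at r₁, v² = μ(2/r − 1/a) gives v_p = √[μ(2/r₁ − 1/a_t)] = 46.091 km/s.
First burn Δv₁ = |v_p − v₁| = 9.079 km/s.
Circular speed at r₂: v₂ = √(μ/r₂) = 19.921 km/s.
Transfer-orbit speed at r₂: v_a = √[μ(2/r₂ − 1/a_t)] = 13.352 km/s.
Second burn Δv₂ = |v₂ − v_a| = 6.569 km/s.
Total Δv = Δv₁ + Δv₂ = 15.65 km/s.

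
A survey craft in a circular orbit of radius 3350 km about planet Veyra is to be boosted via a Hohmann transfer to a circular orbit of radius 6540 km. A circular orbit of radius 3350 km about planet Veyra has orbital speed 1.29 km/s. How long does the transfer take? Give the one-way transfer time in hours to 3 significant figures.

From the circular-orbit relation v² = μ/r at r = 3350 km: μ = v²r = (1.29)² × 3350 = 5574.74 km³/s².
The Hohmann ellipse has a_t = (r₁ + r₂)/2 = 4945 km.
Transfer time t = π√(a_t³/μ) = π√((4945)³ / 5574.74) = 14630 s.
Converting: 14630 s ÷ 3600 s/hour = 4.06 hours.

t = 4.06 hours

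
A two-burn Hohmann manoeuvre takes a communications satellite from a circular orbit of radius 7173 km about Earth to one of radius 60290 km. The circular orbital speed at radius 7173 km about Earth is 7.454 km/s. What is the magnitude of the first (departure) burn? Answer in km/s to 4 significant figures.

From the circular-orbit relation v² = μ/r at r = 7173 km: μ = v²r = (7.454)² × 7173 = 3.98547×10^5 km³/s².
The Hohmann ellipse has a_t = (r₁ + r₂)/2 = 33731.5 km.
Circular speed at r = 7173 km: v_c = √(μ/r) = 7.454 km/s.
Transfer-orbit speed at the same r (vis-viva, a = a_t): v_t = √[μ(2/r − 1/a_t)] = 9.965 km/s.
Δv₁ = |v_t − v_c| = |9.965 − 7.454| = 2.511 km/s.

Δv₁ = 2.511 km/s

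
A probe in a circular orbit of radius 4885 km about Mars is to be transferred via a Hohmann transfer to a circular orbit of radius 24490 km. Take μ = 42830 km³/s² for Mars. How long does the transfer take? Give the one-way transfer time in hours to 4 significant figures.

t = 7.506 hours

Transfer-ellipse semi-major axis a_t = (r₁ + r₂)/2 = (4885 + 24490)/2 = 14687.5 km.
By Kepler's third law the transfer-orbit period is T = 2π√(a_t³/μ), so t = T/2 = 27020 s.
Converting: 27020 s ÷ 3600 s/hour = 7.506 hours.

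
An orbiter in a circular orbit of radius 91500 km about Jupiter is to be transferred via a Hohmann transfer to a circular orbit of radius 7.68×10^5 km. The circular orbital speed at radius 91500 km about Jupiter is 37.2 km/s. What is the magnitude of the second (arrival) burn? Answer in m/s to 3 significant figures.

From the circular-orbit relation v² = μ/r at r = 91500 km: μ = v²r = (37.2)² × 91500 = 1.26621×10^8 km³/s².
Transfer-ellipse semi-major axis a_t = (r₁ + r₂)/2 = (91500 + 7.680×10^5)/2 = 4.2975×10^5 km.
Circular speed at r = 7.680×10^5 km: v_c = √(μ/r) = 12.84 km/s.
Transfer-orbit speed at the same r (vis-viva, a = a_t): v_t = √[μ(2/r − 1/a_t)] = 5.925 km/s.
Δv₂ = |v_t − v_c| = |5.925 − 12.84| = 6.915 km/s.

Δv₂ = 6920 m/s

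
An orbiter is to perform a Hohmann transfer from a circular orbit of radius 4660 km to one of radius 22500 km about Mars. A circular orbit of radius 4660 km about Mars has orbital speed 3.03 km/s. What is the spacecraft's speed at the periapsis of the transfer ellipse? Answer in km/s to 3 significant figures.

From the circular-orbit relation v² = μ/r at r = 4660 km: μ = v²r = (3.03)² × 4660 = 42783.0 km³/s².
Transfer-ellipse semi-major axis a_t = (r₁ + r₂)/2 = (4660 + 22500)/2 = 13580 km.
The periapsis of the transfer ellipse is at r = 4660 km.
From the vis-viva equation, v = √[μ(2/r − 1/a_t)] = 3.900 km/s.

v = 3.90 km/s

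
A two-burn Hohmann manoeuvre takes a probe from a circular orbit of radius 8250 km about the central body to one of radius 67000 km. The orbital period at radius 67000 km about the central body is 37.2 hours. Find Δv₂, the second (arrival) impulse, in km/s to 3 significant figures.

From Kepler's third law T² = 4π²r³/μ at r = 67000 km, T = 37.2 hours = 37.2 × 3600 s = 1.3392×10^5 s: μ = 4π²r³/T² = 6.62054×10^5 km³/s².
Semi-major axis of the transfer orbit: a_t = (8250 + 67000)/2 = 37625 km.
On the circular orbit at r = 67000 km, v_c = √(μ/r) = 3.143469 km/s.
Vis-viva on the transfer ellipse at r = 67000 km gives v_t = √[μ(2/r − 1/a_t)] = 1.471967 km/s.
Δv₂ = |v_t − v_c| = |1.471967 − 3.143469| = 1.672 km/s.

Δv₂ = 1.67 km/s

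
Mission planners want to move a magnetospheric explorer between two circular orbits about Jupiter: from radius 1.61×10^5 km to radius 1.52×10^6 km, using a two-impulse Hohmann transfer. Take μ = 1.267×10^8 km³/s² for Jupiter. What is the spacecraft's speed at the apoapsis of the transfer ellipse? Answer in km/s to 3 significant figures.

v = 4.00 km/s

Semi-major axis of the transfer orbit: a_t = (1.610×10^5 + 1.520×10^6)/2 = 8.405×10^5 km.
The apoapsis of the transfer ellipse is at r = 1.520×10^6 km.
Applying v² = μ(2/r − 1/a_t): v = 3.996 km/s.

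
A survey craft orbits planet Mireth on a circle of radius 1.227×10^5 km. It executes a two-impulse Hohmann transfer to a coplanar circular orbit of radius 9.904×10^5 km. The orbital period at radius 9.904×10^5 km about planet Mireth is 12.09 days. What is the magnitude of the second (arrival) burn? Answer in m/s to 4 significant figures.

Δv₂ = 3160 m/s

From Kepler's third law T² = 4π²r³/μ at r = 9.904×10^5 km, T = 12.09 days = 12.09 × 86400 s = 1.044576×10^6 s: μ = 4π²r³/T² = 3.51489×10^7 km³/s².
Transfer-ellipse semi-major axis a_t = (r₁ + r₂)/2 = (1.227×10^5 + 9.904×10^5)/2 = 5.5655×10^5 km.
On the circular orbit at r = 9.904×10^5 km, v_c = √(μ/r) = 5.957 km/s.
Transfer-orbit speed at the same r (vis-viva, a = a_t): v_t = √[μ(2/r − 1/a_t)] = 2.797 km/s.
Δv₂ = |v_t − v_c| = |2.797 − 5.957| = 3.160 km/s.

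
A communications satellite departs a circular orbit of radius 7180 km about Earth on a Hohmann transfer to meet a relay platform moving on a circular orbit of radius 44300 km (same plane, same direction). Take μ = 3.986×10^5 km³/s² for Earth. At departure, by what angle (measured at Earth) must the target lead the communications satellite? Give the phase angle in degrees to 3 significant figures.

φ = 100°

Transfer-ellipse semi-major axis a_t = (r₁ + r₂)/2 = (7180 + 44300)/2 = 25740 km.
The half-period of the transfer ellipse is t = π√(a_t³/μ) = 20550 s.
Target angular speed ω₂ = √(μ/r₂³) = 6.771×10^-5 rad/s.
Angle swept by the target during transfer: ω₂·t = 1.3914 rad = 79.72°.
The communications satellite traverses 180° on the transfer ellipse, so the target must lead by 180° − 79.72° = 100°.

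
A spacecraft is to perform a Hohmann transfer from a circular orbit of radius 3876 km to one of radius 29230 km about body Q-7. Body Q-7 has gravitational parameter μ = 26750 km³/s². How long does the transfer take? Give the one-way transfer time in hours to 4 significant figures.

Transfer-ellipse semi-major axis a_t = (r₁ + r₂)/2 = (3876 + 29230)/2 = 16553 km.
Transfer time t = π√(a_t³/μ) = π√((16553)³ / 26750) = 40910 s.
Converting: 40910 s ÷ 3600 s/hour = 11.36 hours.

t = 11.36 hours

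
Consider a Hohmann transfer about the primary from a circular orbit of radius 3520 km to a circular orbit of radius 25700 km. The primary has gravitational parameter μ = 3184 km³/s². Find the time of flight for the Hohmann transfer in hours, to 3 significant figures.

t = 27.3 hours

Semi-major axis of the transfer orbit: a_t = (3520 + 25700)/2 = 14610 km.
Half the transfer-orbit period gives t = π√(a_t³/μ) = 98320 s.
Converting: 98320 s ÷ 3600 s/hour = 27.3 hours.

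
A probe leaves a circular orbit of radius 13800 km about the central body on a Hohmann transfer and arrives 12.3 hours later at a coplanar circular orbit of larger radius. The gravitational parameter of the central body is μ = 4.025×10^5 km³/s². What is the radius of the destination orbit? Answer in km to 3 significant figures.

r₂ = 72400 km

Transfer time t = 12.3 hours = 44280 s, and t = π√(a_t³/μ).
So a_t = (μ t²/π²)^(1/3) = (4.025×10^5 × (44280)² / π²)^(1/3) = 43082 km.
Since a_t = (r₁ + r₂)/2, r₂ = 2a_t − r₁ = 2×43082 − 13800 = 72364 km.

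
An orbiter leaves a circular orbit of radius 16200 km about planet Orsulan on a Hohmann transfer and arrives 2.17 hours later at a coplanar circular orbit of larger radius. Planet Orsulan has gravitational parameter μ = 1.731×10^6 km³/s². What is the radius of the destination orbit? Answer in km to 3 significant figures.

Transfer time t = 2.17 hours = 7812 s, and t = π√(a_t³/μ).
So a_t = (μ t²/π²)^(1/3) = (1.731×10^6 × (7812)² / π²)^(1/3) = 22038 km.
Since a_t = (r₁ + r₂)/2, r₂ = 2a_t − r₁ = 2×22038 − 16200 = 27876 km.

r₂ = 27900 km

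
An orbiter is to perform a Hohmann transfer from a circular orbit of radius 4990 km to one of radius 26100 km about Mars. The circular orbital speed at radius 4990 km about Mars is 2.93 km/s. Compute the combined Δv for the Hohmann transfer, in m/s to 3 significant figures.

Δv = 1420 m/s

From the circular-orbit relation v² = μ/r at r = 4990 km: μ = v²r = (2.93)² × 4990 = 42838.7 km³/s².
The Hohmann ellipse has a_t = (r₁ + r₂)/2 = 15545 km.
Circular speed at r₁: v₁ = √(μ/r₁) = √(42838.7/4990) = 2.9300 km/s.
On the transfer ellipse at r₁, v² = μ(2/r − 1/a) gives v_p = √[μ(2/r₁ − 1/a_t)] = 3.7966 km/s.
First burn Δv₁ = |v_p − v₁| = 0.8666 km/s.
At r₂, v₂ = √(μ/r₂) = 1.28114 km/s.
Transfer-orbit speed at r₂: v_a = √[μ(2/r₂ − 1/a_t)] = 0.725859 km/s.
Second burn Δv₂ = |v₂ − v_a| = 0.5553 km/s.
Total Δv = Δv₁ + Δv₂ = 1.422 km/s.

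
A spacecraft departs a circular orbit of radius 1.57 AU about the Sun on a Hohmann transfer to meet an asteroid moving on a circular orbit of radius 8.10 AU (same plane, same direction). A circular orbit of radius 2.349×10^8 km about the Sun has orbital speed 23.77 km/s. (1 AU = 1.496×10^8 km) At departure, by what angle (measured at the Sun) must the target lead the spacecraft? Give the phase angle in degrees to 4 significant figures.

From the circular-orbit relation v² = μ/r at r = 2.349×10^8 km: μ = v²r = (23.77)² × 2.349×10^8 = 1.32722×10^11 km³/s².
In km: r₁ = 1.57 × 1.496×10^8 = 2.34872×10^8 km; r₂ = 8.10 × 1.496×10^8 = 1.21176×10^9 km.
Transfer-ellipse semi-major axis a_t = (r₁ + r₂)/2 = (2.34872×10^8 + 1.21176×10^9)/2 = 7.23316×10^8 km.
The half-period of the transfer ellipse is t = π√(a_t³/μ) = 1.6775×10^8 s.
Target angular speed ω₂ = √(μ/r₂³) = 8.6367×10^-9 rad/s.
Angle swept by the target during transfer: ω₂·t = 1.4488 rad = 83.01°.
The spacecraft traverses 180° on the transfer ellipse, so the target must lead by 180° − 83.01° = 96.99°.

φ = 96.99°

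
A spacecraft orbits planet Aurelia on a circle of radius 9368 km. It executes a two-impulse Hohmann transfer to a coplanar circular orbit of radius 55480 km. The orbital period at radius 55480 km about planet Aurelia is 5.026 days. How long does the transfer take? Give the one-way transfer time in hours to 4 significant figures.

From Kepler's third law T² = 4π²r³/μ at r = 55480 km, T = 5.026 days = 5.026 × 86400 s = 4.342464×10^5 s: μ = 4π²r³/T² = 35751.7 km³/s².
The Hohmann ellipse has a_t = (r₁ + r₂)/2 = 32424 km.
By Kepler's third law the transfer-orbit period is T = 2π√(a_t³/μ), so t = T/2 = 97010 s.
Converting: 97010 s ÷ 3600 s/hour = 26.95 hours.

t = 26.95 hours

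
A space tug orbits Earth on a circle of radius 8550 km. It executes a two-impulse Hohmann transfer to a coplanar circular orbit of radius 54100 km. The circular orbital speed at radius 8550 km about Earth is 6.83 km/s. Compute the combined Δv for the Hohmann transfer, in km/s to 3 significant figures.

Δv = 3.44 km/s

From the circular-orbit relation v² = μ/r at r = 8550 km: μ = v²r = (6.83)² × 8550 = 3.98848×10^5 km³/s².
The Hohmann ellipse has a_t = (r₁ + r₂)/2 = 31325 km.
Circular speed at r₁: v₁ = √(μ/r₁) = √(3.98848×10^5/8550) = 6.83000 km/s.
On the transfer ellipse at r₁, vis-viva equation gives v_p = √[μ(2/r₁ − 1/a_t)] = 8.97581 km/s.
First burn Δv₁ = |v_p − v₁| = 2.14581 km/s.
Circular speed at r₂: v₂ = √(μ/r₂) = 2.71522 km/s.
Transfer-orbit speed at r₂: v_a = √[μ(2/r₂ − 1/a_t)] = 1.41854 km/s.
Second burn Δv₂ = |v₂ − v_a| = 1.29668 km/s.
Δv = Δv₁ + Δv₂ = 2.14581 + 1.29668 = 3.442 km/s.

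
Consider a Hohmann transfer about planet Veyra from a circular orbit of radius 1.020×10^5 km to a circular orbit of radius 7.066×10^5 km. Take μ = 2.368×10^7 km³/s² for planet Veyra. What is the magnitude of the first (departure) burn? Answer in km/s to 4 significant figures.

Semi-major axis of the transfer orbit: a_t = (1.020×10^5 + 7.066×10^5)/2 = 4.043×10^5 km.
Circular speed at r = 1.020×10^5 km: v_c = √(μ/r) = 15.237 km/s.
Vis-viva on the transfer ellipse at r = 1.020×10^5 km gives v_t = √[μ(2/r − 1/a_t)] = 20.143 km/s.
Δv₁ = |v_t − v_c| = |20.143 − 15.237| = 4.906 km/s.

Δv₁ = 4.906 km/s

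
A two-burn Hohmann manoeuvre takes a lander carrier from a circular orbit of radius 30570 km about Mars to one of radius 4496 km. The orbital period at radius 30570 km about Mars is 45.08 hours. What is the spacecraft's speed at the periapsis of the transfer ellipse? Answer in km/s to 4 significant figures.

v = 4.075 km/s

From Kepler's third law T² = 4π²r³/μ at r = 30570 km, T = 45.08 hours = 45.08 × 3600 s = 1.62288×10^5 s: μ = 4π²r³/T² = 42822.6 km³/s².
The Hohmann ellipse has a_t = (r₁ + r₂)/2 = 17533 km.
At periapsis, r = 4496 km.
Vis-viva: v = √[μ(2/r − 1/a_t)] = √[42822.6 × (2/4496 − 1/17533)] = 4.075 km/s.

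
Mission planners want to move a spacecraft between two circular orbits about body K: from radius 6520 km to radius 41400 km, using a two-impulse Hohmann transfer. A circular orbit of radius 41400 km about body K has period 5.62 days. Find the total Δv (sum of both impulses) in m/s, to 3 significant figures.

Δv = 681 m/s

From Kepler's third law T² = 4π²r³/μ at r = 41400 km, T = 5.62 days = 5.62 × 86400 s = 4.85568×10^5 s: μ = 4π²r³/T² = 11881.2 km³/s².
The Hohmann ellipse has a_t = (r₁ + r₂)/2 = 23960 km.
At r₁ the circular-orbit speed is v₁ = √(μ/r₁) = 1.3499 km/s.
On the transfer ellipse at r₁, vis-viva equation gives v_p = √[μ(2/r₁ − 1/a_t)] = 1.7744 km/s.
First burn Δv₁ = |v_p − v₁| = 0.4245 km/s.
Circular speed at r₂: v₂ = √(μ/r₂) = 0.53571 km/s.
Transfer-orbit speed at r₂: v_a = √[μ(2/r₂ − 1/a_t)] = 0.27945 km/s.
Second burn Δv₂ = |v₂ − v_a| = 0.2563 km/s.
Δv = Δv₁ + Δv₂ = 0.4245 + 0.2563 = 0.6808 km/s.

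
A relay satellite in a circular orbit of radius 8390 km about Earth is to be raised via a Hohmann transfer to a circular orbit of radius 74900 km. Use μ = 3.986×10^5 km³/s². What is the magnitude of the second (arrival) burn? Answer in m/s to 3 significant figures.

Δv₂ = 1270 m/s

Semi-major axis of the transfer orbit: a_t = (8390 + 74900)/2 = 41645 km.
On the circular orbit at r = 74900 km, v_c = √(μ/r) = 2.30689 km/s.
Transfer-orbit speed at the same r (vis-viva, a = a_t): v_t = √[μ(2/r − 1/a_t)] = 1.03545 km/s.
Δv₂ = |v_t − v_c| = |1.03545 − 2.30689| = 1.271 km/s.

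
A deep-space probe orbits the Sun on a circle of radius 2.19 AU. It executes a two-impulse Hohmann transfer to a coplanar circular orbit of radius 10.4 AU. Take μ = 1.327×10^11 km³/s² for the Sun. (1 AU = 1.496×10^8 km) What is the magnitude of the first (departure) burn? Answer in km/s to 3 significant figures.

In km: r₁ = 2.19 × 1.496×10^8 = 3.27624×10^8 km; r₂ = 10.4 × 1.496×10^8 = 1.55584×10^9 km.
Semi-major axis of the transfer orbit: a_t = (3.27624×10^8 + 1.55584×10^9)/2 = 9.41732×10^8 km.
On the circular orbit at r = 3.27624×10^8 km, v_c = √(μ/r) = 20.1255 km/s.
Transfer-orbit speed at the same r (vis-viva, a = a_t): v_t = √[μ(2/r − 1/a_t)] = 25.8682 km/s.
Δv₁ = |v_t − v_c| = |25.8682 − 20.1255| = 5.743 km/s.

Δv₁ = 5.74 km/s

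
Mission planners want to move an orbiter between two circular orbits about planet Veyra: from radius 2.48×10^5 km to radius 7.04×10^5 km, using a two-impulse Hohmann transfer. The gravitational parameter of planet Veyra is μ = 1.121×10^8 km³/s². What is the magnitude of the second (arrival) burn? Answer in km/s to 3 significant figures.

Δv₂ = 3.51 km/s

Semi-major axis of the transfer orbit: a_t = (2.480×10^5 + 7.040×10^5)/2 = 4.760×10^5 km.
Circular speed at r = 7.040×10^5 km: v_c = √(μ/r) = 12.6188 km/s.
Transfer-orbit speed at the same r (vis-viva, a = a_t): v_t = √[μ(2/r − 1/a_t)] = 9.10833 km/s.
Δv₂ = |v_t − v_c| = |9.10833 − 12.6188| = 3.510 km/s.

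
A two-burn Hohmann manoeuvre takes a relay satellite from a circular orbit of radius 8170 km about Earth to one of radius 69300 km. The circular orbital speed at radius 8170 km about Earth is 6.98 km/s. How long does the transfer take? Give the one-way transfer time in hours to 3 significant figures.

t = 10.5 hours

From the circular-orbit relation v² = μ/r at r = 8170 km: μ = v²r = (6.98)² × 8170 = 3.98046×10^5 km³/s².
Semi-major axis of the transfer orbit: a_t = (8170 + 69300)/2 = 38735 km.
Half the transfer-orbit period gives t = π√(a_t³/μ) = 37960 s.
Converting: 37960 s ÷ 3600 s/hour = 10.5 hours.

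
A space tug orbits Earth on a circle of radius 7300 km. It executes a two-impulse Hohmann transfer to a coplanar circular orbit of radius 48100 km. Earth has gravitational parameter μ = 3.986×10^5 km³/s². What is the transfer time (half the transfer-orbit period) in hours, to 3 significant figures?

t = 6.37 hours

The Hohmann ellipse has a_t = (r₁ + r₂)/2 = 27700 km.
Half the transfer-orbit period gives t = π√(a_t³/μ) = 22940 s.
Converting: 22940 s ÷ 3600 s/hour = 6.37 hours.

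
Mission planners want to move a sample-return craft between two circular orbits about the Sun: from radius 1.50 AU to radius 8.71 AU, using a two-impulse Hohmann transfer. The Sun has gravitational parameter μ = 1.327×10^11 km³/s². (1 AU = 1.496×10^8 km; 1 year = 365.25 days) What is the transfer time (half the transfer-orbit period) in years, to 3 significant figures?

In km: r₁ = 1.50 × 1.496×10^8 = 2.244×10^8 km; r₂ = 8.71 × 1.496×10^8 = 1.303016×10^9 km.
Transfer-ellipse semi-major axis a_t = (r₁ + r₂)/2 = (2.244×10^8 + 1.303016×10^9)/2 = 7.63708×10^8 km.
By Kepler's third law the transfer-orbit period is T = 2π√(a_t³/μ), so t = T/2 = 1.820×10^8 s.
Converting: 1.820×10^8 s ÷ 3.15576×10^7 s/year (365.25 × 86400) = 5.77 years.

t = 5.77 years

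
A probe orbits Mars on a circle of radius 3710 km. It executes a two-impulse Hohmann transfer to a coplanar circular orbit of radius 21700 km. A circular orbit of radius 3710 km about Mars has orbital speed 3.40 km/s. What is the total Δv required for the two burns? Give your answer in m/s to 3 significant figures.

Δv = 1690 m/s

From the circular-orbit relation v² = μ/r at r = 3710 km: μ = v²r = (3.40)² × 3710 = 42887.6 km³/s².
The Hohmann ellipse has a_t = (r₁ + r₂)/2 = 12705 km.
At r₁ the circular-orbit speed is v₁ = √(μ/r₁) = 3.4000 km/s.
On the transfer ellipse at r₁, vis-viva equation gives v_p = √[μ(2/r₁ − 1/a_t)] = 4.4435 km/s.
First burn Δv₁ = |v_p − v₁| = 1.0435 km/s.
At r₂, v₂ = √(μ/r₂) = 1.40584 km/s.
Transfer-orbit speed at r₂: v_a = √[μ(2/r₂ − 1/a_t)] = 0.759689 km/s.
Second burn Δv₂ = |v₂ − v_a| = 0.64615 km/s.
Δv = Δv₁ + Δv₂ = 1.0435 + 0.64615 = 1.690 km/s.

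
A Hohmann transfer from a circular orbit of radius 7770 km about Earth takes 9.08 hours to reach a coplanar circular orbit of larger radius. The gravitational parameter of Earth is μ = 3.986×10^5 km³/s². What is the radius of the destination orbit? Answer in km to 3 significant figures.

r₂ = 62400 km

Transfer time t = 9.08 hours = 32688 s, and t = π√(a_t³/μ).
So a_t = (μ t²/π²)^(1/3) = (3.986×10^5 × (32688)² / π²)^(1/3) = 35076 km.
Since a_t = (r₁ + r₂)/2, r₂ = 2a_t − r₁ = 2×35076 − 7770 = 62382 km.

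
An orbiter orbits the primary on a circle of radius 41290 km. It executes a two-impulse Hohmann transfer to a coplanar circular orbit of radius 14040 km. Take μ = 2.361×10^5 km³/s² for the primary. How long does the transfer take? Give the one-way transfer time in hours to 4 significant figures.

Transfer-ellipse semi-major axis a_t = (r₁ + r₂)/2 = (41290 + 14040)/2 = 27665 km.
Half the transfer-orbit period gives t = π√(a_t³/μ) = 29750 s.
Converting: 29750 s ÷ 3600 s/hour = 8.264 hours.

t = 8.264 hours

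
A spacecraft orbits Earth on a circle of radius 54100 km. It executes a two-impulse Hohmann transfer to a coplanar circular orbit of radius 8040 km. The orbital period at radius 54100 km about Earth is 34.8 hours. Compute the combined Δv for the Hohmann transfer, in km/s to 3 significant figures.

Δv = 3.58 km/s

From Kepler's third law T² = 4π²r³/μ at r = 54100 km, T = 34.8 hours = 34.8 × 3600 s = 1.2528×10^5 s: μ = 4π²r³/T² = 3.98280×10^5 km³/s².
The Hohmann ellipse has a_t = (r₁ + r₂)/2 = 31070 km.
At r₁ the circular-orbit speed is v₁ = √(μ/r₁) = 2.713 km/s.
On the transfer ellipse at r₁, vis-viva equation gives v_a = √[μ(2/r₁ − 1/a_t)] = 1.380 km/s.
First burn Δv₁ = |v_a − v₁| = 1.333 km/s.
At r₂, v₂ = √(μ/r₂) = 7.038 km/s.
Transfer-orbit speed at r₂: v_p = √[μ(2/r₂ − 1/a_t)] = 9.287 km/s.
Second burn Δv₂ = |v₂ − v_p| = 2.249 km/s.
Δv = Δv₁ + Δv₂ = 1.333 + 2.249 = 3.582 km/s.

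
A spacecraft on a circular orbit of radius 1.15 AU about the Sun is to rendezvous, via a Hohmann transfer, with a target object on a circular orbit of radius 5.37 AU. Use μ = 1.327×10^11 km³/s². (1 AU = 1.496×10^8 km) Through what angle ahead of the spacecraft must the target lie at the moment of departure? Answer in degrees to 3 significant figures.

φ = 94.9°

In km: r₁ = 1.15 × 1.496×10^8 = 1.7204×10^8 km; r₂ = 5.37 × 1.496×10^8 = 8.03352×10^8 km.
Transfer-ellipse semi-major axis a_t = (r₁ + r₂)/2 = (1.7204×10^8 + 8.03352×10^8)/2 = 4.87696×10^8 km.
Transfer time t = π√(a_t³/μ) = 9.288×10^7 s.
The target's mean motion on its circular orbit is ω₂ = √(μ/r₂³) = 1.600×10^-8 rad/s.
Angle swept by the target during transfer: ω₂·t = 1.486 rad = 85.14°.
The spacecraft traverses 180° on the transfer ellipse, so the target must lead by 180° − 85.14° = 94.9°.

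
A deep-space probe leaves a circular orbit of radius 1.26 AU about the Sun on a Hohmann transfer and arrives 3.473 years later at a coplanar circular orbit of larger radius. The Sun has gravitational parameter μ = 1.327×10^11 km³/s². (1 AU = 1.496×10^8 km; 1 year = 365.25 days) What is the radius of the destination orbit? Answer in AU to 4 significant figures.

In km: r₁ = 1.26 × 1.496×10^8 = 1.88496×10^8 km.
Transfer time t = 3.473 years × 365.25 × 86400 s = 1.095995448×10^8 s, and t = π√(a_t³/μ).
So a_t = (μ t²/π²)^(1/3) = (1.327×10^11 × (1.095995448×10^8)² / π²)^(1/3) = 5.44582×10^8 km.
Since a_t = (r₁ + r₂)/2, r₂ = 2a_t − r₁ = 2×5.44582×10^8 − 1.88496×10^8 = 9.00668×10^8 km.
In AU: r₂ = 9.00668×10^8 / 1.496×10^8 = 6.021 AU.

r₂ = 6.021 AU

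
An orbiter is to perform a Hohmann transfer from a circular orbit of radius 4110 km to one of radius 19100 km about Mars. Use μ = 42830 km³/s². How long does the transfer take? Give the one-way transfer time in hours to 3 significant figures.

t = 5.27 hours

Transfer-ellipse semi-major axis a_t = (r₁ + r₂)/2 = (4110 + 19100)/2 = 11605 km.
Half the transfer-orbit period gives t = π√(a_t³/μ) = 18980 s.
Converting: 18980 s ÷ 3600 s/hour = 5.27 hours.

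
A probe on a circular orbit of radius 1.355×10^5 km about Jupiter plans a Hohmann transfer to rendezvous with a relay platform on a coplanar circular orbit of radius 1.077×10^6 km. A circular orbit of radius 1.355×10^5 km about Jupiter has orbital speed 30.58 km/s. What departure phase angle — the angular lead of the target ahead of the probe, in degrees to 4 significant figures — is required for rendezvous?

φ = 104.0°

From the circular-orbit relation v² = μ/r at r = 1.355×10^5 km: μ = v²r = (30.58)² × 1.355×10^5 = 1.26711×10^8 km³/s².
Semi-major axis of the transfer orbit: a_t = (1.355×10^5 + 1.077×10^6)/2 = 6.0625×10^5 km.
Transfer time t = π√(a_t³/μ) = 1.3174×10^5 s.
The target's mean motion on its circular orbit is ω₂ = √(μ/r₂³) = 1.0071×10^-5 rad/s.
Angle swept by the target during transfer: ω₂·t = 1.3268 rad = 76.02°.
Arrival is 180° from departure on the ellipse, so φ = 180° − 76.02° = 104.0°.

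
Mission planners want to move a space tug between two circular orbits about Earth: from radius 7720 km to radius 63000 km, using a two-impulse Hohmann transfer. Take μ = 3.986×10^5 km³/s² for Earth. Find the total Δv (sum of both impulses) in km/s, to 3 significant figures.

Δv = 3.75 km/s

The Hohmann ellipse has a_t = (r₁ + r₂)/2 = 35360 km.
At r₁ the circular-orbit speed is v₁ = √(μ/r₁) = 7.1855 km/s.
On the transfer ellipse at r₁, vis-viva gives v_p = √[μ(2/r₁ − 1/a_t)] = 9.5912 km/s.
First burn Δv₁ = |v_p − v₁| = 2.406 km/s.
Circular speed at r₂: v₂ = √(μ/r₂) = 2.515 km/s.
Transfer-orbit speed at r₂: v_a = √[μ(2/r₂ − 1/a_t)] = 1.175 km/s.
Second burn Δv₂ = |v₂ − v_a| = 1.340 km/s.
Δv = Δv₁ + Δv₂ = 2.406 + 1.340 = 3.746 km/s.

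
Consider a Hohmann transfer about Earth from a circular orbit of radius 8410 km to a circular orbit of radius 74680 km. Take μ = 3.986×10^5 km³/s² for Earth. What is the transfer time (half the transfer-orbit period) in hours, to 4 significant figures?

Transfer-ellipse semi-major axis a_t = (r₁ + r₂)/2 = (8410 + 74680)/2 = 41545 km.
By Kepler's third law the transfer-orbit period is T = 2π√(a_t³/μ), so t = T/2 = 42137 s.
Converting: 42137 s ÷ 3600 s/hour = 11.70 hours.

t = 11.70 hours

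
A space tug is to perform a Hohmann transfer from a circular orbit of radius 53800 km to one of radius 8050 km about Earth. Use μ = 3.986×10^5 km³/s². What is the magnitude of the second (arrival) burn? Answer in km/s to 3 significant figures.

Δv₂ = 2.24 km/s

Transfer-ellipse semi-major axis a_t = (r₁ + r₂)/2 = (53800 + 8050)/2 = 30925 km.
Circular speed at r = 8050 km: v_c = √(μ/r) = 7.0367 km/s.
Vis-viva on the transfer ellipse at r = 8050 km gives v_t = √[μ(2/r − 1/a_t)] = 9.2813 km/s.
Δv₂ = |v_t − v_c| = |9.2813 − 7.0367| = 2.245 km/s.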